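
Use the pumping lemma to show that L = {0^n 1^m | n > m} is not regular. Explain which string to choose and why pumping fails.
Assume L is regular with pumping length p. Idea: pumping down the 0-block drops the 0-count to at most the 1-count.
Choose s = 0^(p+1) 1^p ∈ L (|s| = 2p+1 ≥ p). By the pumping lemma, s = xyz with |xy| ≤ p, |y| > 0, so y = 0^k with k ≥ 1. Take i = 0: xz = 0^(p+1−k) 1^p. Since k ≥ 1, p+1−k ≤ p, so the number of 0's is no longer strictly greater than the number of 1's, hence xz ∉ L.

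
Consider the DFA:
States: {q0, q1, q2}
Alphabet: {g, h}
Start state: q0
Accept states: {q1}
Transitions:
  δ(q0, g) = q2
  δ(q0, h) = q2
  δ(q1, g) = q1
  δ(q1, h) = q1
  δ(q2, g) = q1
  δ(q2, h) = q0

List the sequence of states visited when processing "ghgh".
read 'g': q0 → q2
  read 'h': q2 → q0
  read 'g': q0 → q2
  read 'h': q2 → q0
q0 -> q2 -> q0 -> q2 -> q0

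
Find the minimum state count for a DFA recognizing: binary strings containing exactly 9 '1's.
By Myhill–Nerode, count the distinguishable equivalence classes: 11 classes — having seen 0, 1, …, 9, or >9 copies of '1'; the count-9 class is the only accepting one and >9 is dead.
11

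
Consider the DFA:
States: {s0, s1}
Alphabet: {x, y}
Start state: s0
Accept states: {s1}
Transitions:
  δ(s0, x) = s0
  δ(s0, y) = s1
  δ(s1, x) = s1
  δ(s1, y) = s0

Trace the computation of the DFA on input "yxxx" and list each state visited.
read 'y': s0 → s1
  read 'x': s1 → s1
  read 'x': s1 → s1
  read 'x': s1 → s1
s0 -> s1 -> s1 -> s1 -> s1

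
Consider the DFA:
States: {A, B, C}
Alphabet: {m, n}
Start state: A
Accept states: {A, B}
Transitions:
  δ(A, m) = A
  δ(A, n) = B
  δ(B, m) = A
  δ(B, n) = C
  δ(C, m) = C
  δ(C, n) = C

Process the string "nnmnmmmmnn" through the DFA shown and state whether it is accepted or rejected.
Processing string "nnmnmmmmnn":
  A --n--> B
  B --n--> C
  C --m--> C
  C --n--> C
  C --m--> C
  C --m--> C
  C --m--> C
  C --m--> C
  C --n--> C
  C --n--> C
Final state: C
Accept states: {A, B}
No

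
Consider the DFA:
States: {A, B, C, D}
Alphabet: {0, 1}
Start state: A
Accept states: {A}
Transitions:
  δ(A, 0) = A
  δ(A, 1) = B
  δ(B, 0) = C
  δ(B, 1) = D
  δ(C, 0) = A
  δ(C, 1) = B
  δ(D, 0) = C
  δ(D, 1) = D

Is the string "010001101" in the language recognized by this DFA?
Processing string "010001101":
  A --0--> A
  A --1--> B
  B --0--> C
  C --0--> A
  A --0--> A
  A --1--> B
  B --1--> D
  D --0--> C
  C --1--> B
Final state: B
Accept states: {A}
No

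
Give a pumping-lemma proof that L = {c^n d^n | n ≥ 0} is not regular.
Assume L is regular with pumping length p. Idea: pumping the c-block changes the count balance.
Choose s = c^p d^p (length 2p ≥ p). By the pumping lemma, s = xyz with |xy| ≤ p, |y| > 0. So y = c^k for some k > 0 (since xy is entirely within the c's). Pumping gives xy²z = c^(p+k) d^p, which is not in L since p+k ≠ p.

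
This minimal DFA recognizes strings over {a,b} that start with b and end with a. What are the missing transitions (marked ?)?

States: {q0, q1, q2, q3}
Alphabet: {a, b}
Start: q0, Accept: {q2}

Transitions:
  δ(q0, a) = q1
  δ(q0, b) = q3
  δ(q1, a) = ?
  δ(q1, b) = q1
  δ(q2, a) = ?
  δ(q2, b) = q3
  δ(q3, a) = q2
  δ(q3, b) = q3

From the language and accept set, identify what each state tracks — q0: no input read; q1: started with a (dead); q2: started with b, last symbol a; q3: started with b, last symbol b.
Each missing δ(q, a) is the state matching the new tracked value after reading a.
δ(q1, a) = q1; δ(q2, a) = q2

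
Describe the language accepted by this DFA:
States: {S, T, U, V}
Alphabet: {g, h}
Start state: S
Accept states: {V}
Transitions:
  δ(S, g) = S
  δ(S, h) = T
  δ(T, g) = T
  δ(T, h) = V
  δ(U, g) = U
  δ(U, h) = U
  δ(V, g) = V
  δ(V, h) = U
Testing a few strings:
  'hh' → accept
  'hhgg' → accept
  'gh' → reject
  'gg' → reject
State roles: S=zero h's; T=one h; U=≥ three h's (dead); V=two h's
All strings over {g,h} containing exactly two h's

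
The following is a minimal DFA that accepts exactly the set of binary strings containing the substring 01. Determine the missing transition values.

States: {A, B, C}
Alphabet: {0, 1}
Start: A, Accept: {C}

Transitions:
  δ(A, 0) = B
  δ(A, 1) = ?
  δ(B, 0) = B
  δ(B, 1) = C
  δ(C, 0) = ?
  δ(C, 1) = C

From the language and accept set, identify what each state tracks — A: no 0 seen yet; B: seen a 0, waiting for 1; C: substring 01 seen.
Each missing δ(q, a) is the state matching the new tracked value after reading a.
δ(A, 1) = A; δ(C, 0) = C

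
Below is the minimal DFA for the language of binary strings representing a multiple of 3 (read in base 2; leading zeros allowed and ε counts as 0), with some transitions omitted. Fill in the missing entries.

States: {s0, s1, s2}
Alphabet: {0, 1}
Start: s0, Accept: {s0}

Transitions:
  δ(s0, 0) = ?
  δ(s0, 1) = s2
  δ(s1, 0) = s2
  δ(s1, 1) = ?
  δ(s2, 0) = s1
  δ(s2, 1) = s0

From the language and accept set, identify what each state tracks — s0: value ≡ 0 (mod 3); s1: value ≡ 2 (mod 3); s2: value ≡ 1 (mod 3).
Each missing δ(q, a) is the state matching the new tracked value after reading a.
δ(s0, 0) = s0; δ(s1, 1) = s1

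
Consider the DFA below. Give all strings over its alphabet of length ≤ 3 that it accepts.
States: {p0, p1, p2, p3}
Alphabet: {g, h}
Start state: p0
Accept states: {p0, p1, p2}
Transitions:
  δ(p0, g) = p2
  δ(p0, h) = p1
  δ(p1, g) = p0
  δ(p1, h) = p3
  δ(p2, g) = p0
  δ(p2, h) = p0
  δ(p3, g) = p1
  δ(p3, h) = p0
ε, g, h, gg, gh, hg, ggg, ggh, ghg, ghh, hgg, hgh, hhg, hhh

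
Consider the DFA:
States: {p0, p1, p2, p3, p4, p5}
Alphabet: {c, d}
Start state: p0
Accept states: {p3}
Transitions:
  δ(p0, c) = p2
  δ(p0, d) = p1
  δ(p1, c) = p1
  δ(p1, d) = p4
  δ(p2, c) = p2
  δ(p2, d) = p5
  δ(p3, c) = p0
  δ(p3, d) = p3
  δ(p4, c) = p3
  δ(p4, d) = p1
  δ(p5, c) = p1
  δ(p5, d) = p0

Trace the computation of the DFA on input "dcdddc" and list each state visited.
read 'd': p0 → p1
  read 'c': p1 → p1
  read 'd': p1 → p4
  read 'd': p4 → p1
  read 'd': p1 → p4
  read 'c': p4 → p3
p0 -> p1 -> p1 -> p4 -> p1 -> p4 -> p3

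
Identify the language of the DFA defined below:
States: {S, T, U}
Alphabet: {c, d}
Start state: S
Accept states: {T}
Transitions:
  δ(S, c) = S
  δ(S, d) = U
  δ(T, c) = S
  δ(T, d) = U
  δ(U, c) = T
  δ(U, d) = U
Testing a few strings:
  'dccc' → reject
  'd' → reject
  'dd' → reject
  'cccd' → reject
State roles: S=no suffix match; T=suffix is dc; U=one trailing d
All strings over {c,d} ending with dc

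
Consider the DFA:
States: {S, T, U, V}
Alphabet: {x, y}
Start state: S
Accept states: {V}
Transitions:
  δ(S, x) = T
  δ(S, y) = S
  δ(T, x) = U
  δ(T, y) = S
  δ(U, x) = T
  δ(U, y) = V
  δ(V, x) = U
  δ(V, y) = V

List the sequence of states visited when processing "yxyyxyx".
read 'y': S → S
  read 'x': S → T
  read 'y': T → S
  read 'y': S → S
  read 'x': S → T
  read 'y': T → S
  read 'x': S → T
S -> S -> T -> S -> S -> T -> S -> T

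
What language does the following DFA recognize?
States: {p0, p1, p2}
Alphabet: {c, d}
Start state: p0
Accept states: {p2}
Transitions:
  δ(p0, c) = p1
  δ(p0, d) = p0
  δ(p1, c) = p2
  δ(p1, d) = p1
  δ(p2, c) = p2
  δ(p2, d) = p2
Testing a few strings:
  'd' → reject
  'dcd' → reject
  'c' → reject
  'dc' → reject
State roles: p0=zero c's seen; p1=one c seen; p2=≥ two c's seen
All strings over {c,d} containing at least two c's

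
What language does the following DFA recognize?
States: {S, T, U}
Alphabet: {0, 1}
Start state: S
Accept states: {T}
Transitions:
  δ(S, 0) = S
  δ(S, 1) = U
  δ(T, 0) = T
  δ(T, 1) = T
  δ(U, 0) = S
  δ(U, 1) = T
Testing a few strings:
  '1' → reject
  '0011' → accept
  '111' → accept
  '00' → reject
State roles: S=no progress toward 11; T=substring 11 seen; U=one trailing 1
All binary strings containing the substring 11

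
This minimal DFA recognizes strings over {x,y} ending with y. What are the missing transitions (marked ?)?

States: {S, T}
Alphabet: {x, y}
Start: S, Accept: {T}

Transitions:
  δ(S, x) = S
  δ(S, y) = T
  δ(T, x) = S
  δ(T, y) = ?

From the language and accept set, identify what each state tracks — S: last symbol not y; T: last symbol is y.
Each missing δ(q, a) is the state matching the new tracked value after reading a.
δ(T, y) = T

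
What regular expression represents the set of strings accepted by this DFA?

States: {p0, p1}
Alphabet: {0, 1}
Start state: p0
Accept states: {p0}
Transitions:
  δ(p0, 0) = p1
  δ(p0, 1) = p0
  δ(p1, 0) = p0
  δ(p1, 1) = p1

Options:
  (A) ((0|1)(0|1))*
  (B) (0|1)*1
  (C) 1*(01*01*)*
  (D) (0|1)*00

Check each option against the DFA on short strings; one disagreement eliminates an option:
  (A) ((0|1)(0|1))*: on '1' the DFA goes p0 → p0 and accepts (p0 ∈ Accept), but the regex does not match it → eliminate
  (B) (0|1)*1: on ε the DFA stays in p0 and accepts (p0 ∈ Accept), but the regex does not match it → eliminate
  (C) 1*(01*01*)*: agrees with the DFA on every string of length ≤ 6
  (D) (0|1)*00: on ε the DFA stays in p0 and accepts (p0 ∈ Accept), but the regex does not match it → eliminate
Only (C) is consistent with the DFA.
(C) 1*(01*01*)*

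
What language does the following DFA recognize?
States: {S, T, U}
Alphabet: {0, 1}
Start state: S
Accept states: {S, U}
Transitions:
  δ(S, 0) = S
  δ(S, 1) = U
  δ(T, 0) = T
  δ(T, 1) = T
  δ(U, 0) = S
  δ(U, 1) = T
Testing a few strings:
  '001' → accept
  '1111' → reject
  '101' → accept
  '1' → accept
State roles: S=last symbol not 1 (ok); T=saw 11 (dead); U=last symbol 1 (ok)
All binary strings with no two consecutive 1's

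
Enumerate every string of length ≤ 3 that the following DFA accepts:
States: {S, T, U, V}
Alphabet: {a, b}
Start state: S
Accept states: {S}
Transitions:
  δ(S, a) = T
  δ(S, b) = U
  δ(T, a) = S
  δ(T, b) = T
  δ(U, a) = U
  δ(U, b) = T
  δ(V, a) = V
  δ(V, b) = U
ε, aa, aba, bba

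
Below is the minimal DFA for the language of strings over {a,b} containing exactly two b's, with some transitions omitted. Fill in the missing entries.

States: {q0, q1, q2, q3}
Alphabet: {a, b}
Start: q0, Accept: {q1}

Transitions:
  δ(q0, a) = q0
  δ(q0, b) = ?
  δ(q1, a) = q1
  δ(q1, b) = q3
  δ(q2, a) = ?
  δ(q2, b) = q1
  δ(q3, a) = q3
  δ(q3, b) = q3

From the language and accept set, identify what each state tracks — q0: zero b's; q1: two b's; q2: one b; q3: ≥ three b's (dead).
Each missing δ(q, a) is the state matching the new tracked value after reading a.
δ(q0, b) = q2; δ(q2, a) = q2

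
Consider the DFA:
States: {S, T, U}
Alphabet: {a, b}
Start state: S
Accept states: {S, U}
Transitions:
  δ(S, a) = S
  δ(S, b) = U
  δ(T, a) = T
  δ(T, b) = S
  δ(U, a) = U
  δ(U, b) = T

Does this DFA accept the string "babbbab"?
Processing string "babbbab":
  S --b--> U
  U --a--> U
  U --b--> T
  T --b--> S
  S --b--> U
  U --a--> U
  U --b--> T
Final state: T
Accept states: {S, U}
No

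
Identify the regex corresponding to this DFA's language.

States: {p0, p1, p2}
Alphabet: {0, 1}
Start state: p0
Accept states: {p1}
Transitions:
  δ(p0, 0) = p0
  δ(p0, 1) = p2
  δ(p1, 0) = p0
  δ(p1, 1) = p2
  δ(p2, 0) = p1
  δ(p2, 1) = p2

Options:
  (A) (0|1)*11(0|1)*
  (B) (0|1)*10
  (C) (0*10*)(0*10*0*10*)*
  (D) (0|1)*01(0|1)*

Check each option against the DFA on short strings; one disagreement eliminates an option:
  (A) (0|1)*11(0|1)*: on '10' the DFA goes p0 → p2 → p1 and accepts (p1 ∈ Accept), but the regex does not match it → eliminate
  (B) (0|1)*10: agrees with the DFA on every string of length ≤ 6
  (C) (0*10*)(0*10*0*10*)*: on '1' the DFA goes p0 → p2 and rejects (p2 ∉ Accept), but the regex matches it → eliminate
  (D) (0|1)*01(0|1)*: on '01' the DFA goes p0 → p0 → p2 and rejects (p2 ∉ Accept), but the regex matches it → eliminate
Only (B) is consistent with the DFA.
(B) (0|1)*10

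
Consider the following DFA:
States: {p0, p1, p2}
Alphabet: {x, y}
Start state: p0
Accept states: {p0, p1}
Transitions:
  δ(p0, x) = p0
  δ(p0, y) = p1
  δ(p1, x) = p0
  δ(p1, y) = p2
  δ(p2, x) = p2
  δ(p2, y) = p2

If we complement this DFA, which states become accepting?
Complement accept states = All states \ Original accept states
= {p0, p1, p2} \ {p0, p1}
{p2}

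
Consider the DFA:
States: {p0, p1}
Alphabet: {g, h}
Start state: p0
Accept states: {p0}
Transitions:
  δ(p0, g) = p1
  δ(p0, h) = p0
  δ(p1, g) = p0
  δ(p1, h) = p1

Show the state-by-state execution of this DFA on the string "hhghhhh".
read 'h': p0 → p0
  read 'h': p0 → p0
  read 'g': p0 → p1
  read 'h': p1 → p1
  read 'h': p1 → p1
  read 'h': p1 → p1
  read 'h': p1 → p1
p0 -> p0 -> p0 -> p1 -> p1 -> p1 -> p1 -> p1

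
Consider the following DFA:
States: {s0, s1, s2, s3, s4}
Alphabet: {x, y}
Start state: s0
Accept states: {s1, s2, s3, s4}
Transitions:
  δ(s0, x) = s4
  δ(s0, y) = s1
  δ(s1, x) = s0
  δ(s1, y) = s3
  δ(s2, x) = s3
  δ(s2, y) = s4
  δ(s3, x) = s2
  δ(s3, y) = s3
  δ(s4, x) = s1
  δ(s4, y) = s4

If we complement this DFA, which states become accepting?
Complement accept states = All states \ Original accept states
= {s0, s1, s2, s3, s4} \ {s1, s2, s3, s4}
{s0}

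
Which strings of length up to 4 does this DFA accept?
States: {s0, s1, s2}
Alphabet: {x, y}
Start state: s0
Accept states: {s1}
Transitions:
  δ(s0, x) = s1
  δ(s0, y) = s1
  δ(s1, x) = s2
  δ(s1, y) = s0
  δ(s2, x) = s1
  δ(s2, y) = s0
x, y, xxx, xyx, xyy, yxx, yyx, yyy, xxyx, xxyy, yxyx, yxyy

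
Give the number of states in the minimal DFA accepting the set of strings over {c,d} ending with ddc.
By Myhill–Nerode, count the distinguishable equivalence classes: 4 classes — one per longest suffix of the input that is a prefix of 'ddc' (lengths 0 through 3); only the length-3 class is accepting.
4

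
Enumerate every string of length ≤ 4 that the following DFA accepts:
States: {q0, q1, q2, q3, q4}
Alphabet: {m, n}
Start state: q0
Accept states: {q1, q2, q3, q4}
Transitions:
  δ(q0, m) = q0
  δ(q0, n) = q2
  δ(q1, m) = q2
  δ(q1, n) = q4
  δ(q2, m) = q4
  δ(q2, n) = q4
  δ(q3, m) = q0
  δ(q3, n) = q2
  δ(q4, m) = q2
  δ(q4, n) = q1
n, mn, nm, nn, mmn, mnm, mnn, nmm, nmn, nnm, nnn, mmmn, mmnm, mmnn, mnmm, mnmn, mnnm, mnnn, nmmm, nmmn, nmnm, nmnn, nnmm, nnmn, nnnm, nnnn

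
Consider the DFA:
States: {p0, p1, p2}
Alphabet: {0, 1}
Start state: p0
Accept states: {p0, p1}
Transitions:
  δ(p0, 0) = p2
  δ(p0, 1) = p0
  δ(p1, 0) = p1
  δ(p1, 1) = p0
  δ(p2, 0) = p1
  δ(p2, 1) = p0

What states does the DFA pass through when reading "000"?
read '0': p0 → p2
  read '0': p2 → p1
  read '0': p1 → p1
p0 -> p2 -> p1 -> p1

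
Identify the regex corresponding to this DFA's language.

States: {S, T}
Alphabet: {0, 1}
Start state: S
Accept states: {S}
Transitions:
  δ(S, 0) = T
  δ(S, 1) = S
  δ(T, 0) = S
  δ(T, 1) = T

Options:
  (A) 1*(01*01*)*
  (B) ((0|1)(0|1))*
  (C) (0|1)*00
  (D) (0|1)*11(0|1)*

Check each option against the DFA on short strings; one disagreement eliminates an option:
  (A) 1*(01*01*)*: agrees with the DFA on every string of length ≤ 6
  (B) ((0|1)(0|1))*: on '1' the DFA goes S → S and accepts (S ∈ Accept), but the regex does not match it → eliminate
  (C) (0|1)*00: on ε the DFA stays in S and accepts (S ∈ Accept), but the regex does not match it → eliminate
  (D) (0|1)*11(0|1)*: on ε the DFA stays in S and accepts (S ∈ Accept), but the regex does not match it → eliminate
Only (A) is consistent with the DFA.
(A) 1*(01*01*)*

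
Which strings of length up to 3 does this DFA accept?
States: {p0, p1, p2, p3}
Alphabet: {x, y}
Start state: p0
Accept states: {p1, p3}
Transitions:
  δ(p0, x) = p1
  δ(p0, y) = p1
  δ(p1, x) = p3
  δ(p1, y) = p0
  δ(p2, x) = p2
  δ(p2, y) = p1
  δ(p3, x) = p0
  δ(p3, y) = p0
x, y, xx, yx, xyx, xyy, yyx, yyy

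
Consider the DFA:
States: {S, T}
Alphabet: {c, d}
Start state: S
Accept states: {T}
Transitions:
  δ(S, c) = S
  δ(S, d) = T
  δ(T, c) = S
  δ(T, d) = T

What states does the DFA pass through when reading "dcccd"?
read 'd': S → T
  read 'c': T → S
  read 'c': S → S
  read 'c': S → S
  read 'd': S → T
S -> T -> S -> S -> S -> T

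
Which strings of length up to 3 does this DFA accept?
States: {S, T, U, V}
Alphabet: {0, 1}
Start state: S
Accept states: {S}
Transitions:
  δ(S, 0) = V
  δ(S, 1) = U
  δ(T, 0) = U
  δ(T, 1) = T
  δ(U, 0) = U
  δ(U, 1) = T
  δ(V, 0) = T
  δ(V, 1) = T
ε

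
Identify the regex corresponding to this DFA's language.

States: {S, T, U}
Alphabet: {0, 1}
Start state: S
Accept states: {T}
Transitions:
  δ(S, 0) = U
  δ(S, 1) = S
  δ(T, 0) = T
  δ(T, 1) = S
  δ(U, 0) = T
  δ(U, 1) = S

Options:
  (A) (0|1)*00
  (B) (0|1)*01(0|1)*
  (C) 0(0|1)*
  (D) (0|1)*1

Check each option against the DFA on short strings; one disagreement eliminates an option:
  (A) (0|1)*00: agrees with the DFA on every string of length ≤ 6
  (B) (0|1)*01(0|1)*: on '00' the DFA goes S → U → T and accepts (T ∈ Accept), but the regex does not match it → eliminate
  (C) 0(0|1)*: on '0' the DFA goes S → U and rejects (U ∉ Accept), but the regex matches it → eliminate
  (D) (0|1)*1: on '1' the DFA goes S → S and rejects (S ∉ Accept), but the regex matches it → eliminate
Only (A) is consistent with the DFA.
(A) (0|1)*00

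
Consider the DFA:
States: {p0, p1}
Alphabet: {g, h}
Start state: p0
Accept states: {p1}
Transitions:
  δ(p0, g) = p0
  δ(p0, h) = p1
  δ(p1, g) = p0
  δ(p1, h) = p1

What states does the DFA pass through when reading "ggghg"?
read 'g': p0 → p0
  read 'g': p0 → p0
  read 'g': p0 → p0
  read 'h': p0 → p1
  read 'g': p1 → p0
p0 -> p0 -> p0 -> p0 -> p1 -> p0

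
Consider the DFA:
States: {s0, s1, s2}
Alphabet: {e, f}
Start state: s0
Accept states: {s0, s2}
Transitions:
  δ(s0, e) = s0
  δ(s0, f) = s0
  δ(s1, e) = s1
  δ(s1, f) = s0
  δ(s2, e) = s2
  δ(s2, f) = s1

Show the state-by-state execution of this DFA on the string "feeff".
read 'f': s0 → s0
  read 'e': s0 → s0
  read 'e': s0 → s0
  read 'f': s0 → s0
  read 'f': s0 → s0
s0 -> s0 -> s0 -> s0 -> s0 -> s0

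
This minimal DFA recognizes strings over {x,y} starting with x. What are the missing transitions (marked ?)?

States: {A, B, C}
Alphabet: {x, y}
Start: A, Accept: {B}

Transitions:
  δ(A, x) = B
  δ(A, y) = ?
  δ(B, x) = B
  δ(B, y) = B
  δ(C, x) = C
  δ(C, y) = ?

From the language and accept set, identify what each state tracks — A: no input read; B: started with x; C: started with y (dead).
Each missing δ(q, a) is the state matching the new tracked value after reading a.
δ(A, y) = C; δ(C, y) = C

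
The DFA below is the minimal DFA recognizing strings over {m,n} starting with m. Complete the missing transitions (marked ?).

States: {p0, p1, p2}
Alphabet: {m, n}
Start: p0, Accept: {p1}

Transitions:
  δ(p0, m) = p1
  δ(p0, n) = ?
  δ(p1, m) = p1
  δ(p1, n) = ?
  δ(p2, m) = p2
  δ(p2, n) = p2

From the language and accept set, identify what each state tracks — p0: no input read; p1: started with m; p2: started with n (dead).
Each missing δ(q, a) is the state matching the new tracked value after reading a.
δ(p0, n) = p2; δ(p1, n) = p1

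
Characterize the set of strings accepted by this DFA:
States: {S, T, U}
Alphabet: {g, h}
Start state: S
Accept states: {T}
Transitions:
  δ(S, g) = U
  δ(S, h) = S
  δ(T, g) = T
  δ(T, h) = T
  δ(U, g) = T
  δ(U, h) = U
Testing a few strings:
  'gg' → accept
  'gghh' → accept
  'g' → reject
  'ghg' → accept
State roles: S=zero g's seen; T=≥ two g's seen; U=one g seen
All strings over {g,h} containing at least two g's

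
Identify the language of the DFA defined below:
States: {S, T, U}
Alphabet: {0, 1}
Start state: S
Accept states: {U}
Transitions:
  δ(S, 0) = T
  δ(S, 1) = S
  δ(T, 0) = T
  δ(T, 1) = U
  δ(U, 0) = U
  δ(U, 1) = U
Testing a few strings:
  '10' → reject
  '0' → reject
  '011' → accept
  '01' → accept
State roles: S=no 0 seen yet; T=seen a 0, waiting for 1; U=substring 01 seen
All binary strings containing the substring 01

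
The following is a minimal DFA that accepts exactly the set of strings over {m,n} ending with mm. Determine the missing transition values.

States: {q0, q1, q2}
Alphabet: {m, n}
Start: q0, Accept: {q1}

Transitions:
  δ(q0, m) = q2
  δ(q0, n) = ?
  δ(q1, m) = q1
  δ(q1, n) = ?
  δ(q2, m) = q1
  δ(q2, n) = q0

From the language and accept set, identify what each state tracks — q0: last symbol not m; q1: two trailing m's; q2: one trailing m.
Each missing δ(q, a) is the state matching the new tracked value after reading a.
δ(q0, n) = q0; δ(q1, n) = q0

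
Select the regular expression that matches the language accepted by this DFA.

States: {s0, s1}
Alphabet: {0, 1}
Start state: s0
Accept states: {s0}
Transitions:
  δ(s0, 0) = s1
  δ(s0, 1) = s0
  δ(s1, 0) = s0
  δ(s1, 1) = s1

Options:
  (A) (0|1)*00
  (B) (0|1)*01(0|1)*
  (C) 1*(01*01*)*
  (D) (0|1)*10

Check each option against the DFA on short strings; one disagreement eliminates an option:
  (A) (0|1)*00: on ε the DFA stays in s0 and accepts (s0 ∈ Accept), but the regex does not match it → eliminate
  (B) (0|1)*01(0|1)*: on ε the DFA stays in s0 and accepts (s0 ∈ Accept), but the regex does not match it → eliminate
  (C) 1*(01*01*)*: agrees with the DFA on every string of length ≤ 6
  (D) (0|1)*10: on ε the DFA stays in s0 and accepts (s0 ∈ Accept), but the regex does not match it → eliminate
Only (C) is consistent with the DFA.
(C) 1*(01*01*)*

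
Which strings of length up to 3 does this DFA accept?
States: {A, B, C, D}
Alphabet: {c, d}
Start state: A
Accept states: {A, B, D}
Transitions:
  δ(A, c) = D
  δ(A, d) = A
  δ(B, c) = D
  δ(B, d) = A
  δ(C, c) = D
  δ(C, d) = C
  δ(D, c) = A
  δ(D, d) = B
ε, c, d, cc, cd, dc, dd, ccc, ccd, cdc, cdd, dcc, dcd, ddc, ddd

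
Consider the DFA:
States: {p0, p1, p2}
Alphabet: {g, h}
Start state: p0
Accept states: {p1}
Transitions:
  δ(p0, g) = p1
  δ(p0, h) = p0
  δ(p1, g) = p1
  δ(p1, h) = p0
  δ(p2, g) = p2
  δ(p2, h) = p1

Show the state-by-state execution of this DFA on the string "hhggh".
read 'h': p0 → p0
  read 'h': p0 → p0
  read 'g': p0 → p1
  read 'g': p1 → p1
  read 'h': p1 → p0
p0 -> p0 -> p0 -> p1 -> p1 -> p0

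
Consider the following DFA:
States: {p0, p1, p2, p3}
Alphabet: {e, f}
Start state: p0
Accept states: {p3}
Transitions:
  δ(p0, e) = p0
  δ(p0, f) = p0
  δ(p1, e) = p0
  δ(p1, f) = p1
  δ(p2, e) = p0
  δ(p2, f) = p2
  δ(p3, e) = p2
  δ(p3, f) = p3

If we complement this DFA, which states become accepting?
Complement accept states = All states \ Original accept states
= {p0, p1, p2, p3} \ {p3}
{p0, p1, p2}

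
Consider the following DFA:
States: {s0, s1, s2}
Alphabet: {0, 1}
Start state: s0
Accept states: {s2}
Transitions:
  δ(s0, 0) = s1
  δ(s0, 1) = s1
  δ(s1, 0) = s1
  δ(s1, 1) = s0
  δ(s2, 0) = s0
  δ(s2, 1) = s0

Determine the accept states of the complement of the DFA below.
Complement accept states = All states \ Original accept states
= {s0, s1, s2} \ {s2}
{s0, s1}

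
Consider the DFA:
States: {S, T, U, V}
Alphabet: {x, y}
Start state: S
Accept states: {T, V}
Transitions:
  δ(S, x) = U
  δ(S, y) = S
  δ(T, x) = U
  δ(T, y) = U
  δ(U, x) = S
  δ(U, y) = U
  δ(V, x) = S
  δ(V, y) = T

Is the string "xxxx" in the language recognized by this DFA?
Processing string "xxxx":
  S --x--> U
  U --x--> S
  S --x--> U
  U --x--> S
Final state: S
Accept states: {T, V}
No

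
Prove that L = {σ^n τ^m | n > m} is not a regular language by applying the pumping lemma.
Assume L is regular with pumping length p. Idea: pumping down the σ-block drops the σ-count to at most the τ-count.
Choose s = σ^(p+1) τ^p ∈ L (|s| = 2p+1 ≥ p). By the pumping lemma, s = xyz with |xy| ≤ p, |y| > 0, so y = σ^k with k ≥ 1. Take i = 0: xz = σ^(p+1−k) τ^p. Since k ≥ 1, p+1−k ≤ p, so the number of σ's is no longer strictly greater than the number of τ's, hence xz ∉ L.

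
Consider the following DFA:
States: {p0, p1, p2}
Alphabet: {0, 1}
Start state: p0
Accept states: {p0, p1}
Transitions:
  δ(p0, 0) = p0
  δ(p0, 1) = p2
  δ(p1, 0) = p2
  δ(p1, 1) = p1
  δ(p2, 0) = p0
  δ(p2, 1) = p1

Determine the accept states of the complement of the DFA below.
Complement accept states = All states \ Original accept states
= {p0, p1, p2} \ {p0, p1}
{p2}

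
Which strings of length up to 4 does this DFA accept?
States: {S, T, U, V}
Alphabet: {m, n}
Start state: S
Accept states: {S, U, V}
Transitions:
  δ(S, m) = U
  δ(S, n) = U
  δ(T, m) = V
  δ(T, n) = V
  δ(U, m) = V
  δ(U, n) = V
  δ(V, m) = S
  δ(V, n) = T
ε, m, n, mm, mn, nm, nn, mmm, mnm, nmm, nnm, mmmm, mmmn, mmnm, mmnn, mnmm, mnmn, mnnm, mnnn, nmmm, nmmn, nmnm, nmnn, nnmm, nnmn, nnnm, nnnn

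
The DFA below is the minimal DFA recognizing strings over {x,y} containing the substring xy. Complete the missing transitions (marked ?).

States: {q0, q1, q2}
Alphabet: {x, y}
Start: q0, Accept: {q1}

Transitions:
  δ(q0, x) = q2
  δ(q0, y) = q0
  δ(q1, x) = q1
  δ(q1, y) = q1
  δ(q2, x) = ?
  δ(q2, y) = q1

From the language and accept set, identify what each state tracks — q0: no x seen yet; q1: substring xy seen; q2: seen a x, waiting for y.
Each missing δ(q, a) is the state matching the new tracked value after reading a.
δ(q2, x) = q2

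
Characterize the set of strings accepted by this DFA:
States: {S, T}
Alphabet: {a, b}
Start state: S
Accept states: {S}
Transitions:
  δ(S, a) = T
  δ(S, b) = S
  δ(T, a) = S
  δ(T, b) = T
Testing a few strings:
  'bb' → accept
  'ba' → reject
  'aa' → accept
  'aab' → accept
State roles: S=even number of a's so far; T=odd number of a's so far
All strings over {a,b} with an even number of a's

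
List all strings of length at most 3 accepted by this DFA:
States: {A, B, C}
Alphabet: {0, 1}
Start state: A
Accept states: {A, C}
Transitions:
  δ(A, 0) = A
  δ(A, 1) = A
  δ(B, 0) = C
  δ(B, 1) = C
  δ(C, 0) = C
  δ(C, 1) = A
ε, 0, 1, 00, 01, 10, 11, 000, 001, 010, 011, 100, 101, 110, 111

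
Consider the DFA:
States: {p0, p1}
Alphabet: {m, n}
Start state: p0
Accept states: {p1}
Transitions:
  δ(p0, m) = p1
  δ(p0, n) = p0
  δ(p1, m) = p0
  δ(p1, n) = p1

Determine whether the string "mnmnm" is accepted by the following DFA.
Processing string "mnmnm":
  p0 --m--> p1
  p1 --n--> p1
  p1 --m--> p0
  p0 --n--> p0
  p0 --m--> p1
Final state: p1
Accept states: {p1}
Yes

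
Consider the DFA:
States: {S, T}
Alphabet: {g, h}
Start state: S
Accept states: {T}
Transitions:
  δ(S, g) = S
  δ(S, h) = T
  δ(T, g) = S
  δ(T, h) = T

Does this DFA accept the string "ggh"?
Processing string "ggh":
  S --g--> S
  S --g--> S
  S --h--> T
Final state: T
Accept states: {T}
Yes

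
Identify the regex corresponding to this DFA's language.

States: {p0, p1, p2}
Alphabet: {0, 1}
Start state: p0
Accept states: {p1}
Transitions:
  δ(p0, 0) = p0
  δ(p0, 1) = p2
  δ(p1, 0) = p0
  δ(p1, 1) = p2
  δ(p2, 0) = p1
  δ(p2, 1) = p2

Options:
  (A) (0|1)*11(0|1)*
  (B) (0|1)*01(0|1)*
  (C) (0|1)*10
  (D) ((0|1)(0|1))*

Check each option against the DFA on short strings; one disagreement eliminates an option:
  (A) (0|1)*11(0|1)*: on '10' the DFA goes p0 → p2 → p1 and accepts (p1 ∈ Accept), but the regex does not match it → eliminate
  (B) (0|1)*01(0|1)*: on '01' the DFA goes p0 → p0 → p2 and rejects (p2 ∉ Accept), but the regex matches it → eliminate
  (C) (0|1)*10: agrees with the DFA on every string of length ≤ 6
  (D) ((0|1)(0|1))*: on ε the DFA stays in p0 and rejects (p0 ∉ Accept), but the regex matches it → eliminate
Only (C) is consistent with the DFA.
(C) (0|1)*10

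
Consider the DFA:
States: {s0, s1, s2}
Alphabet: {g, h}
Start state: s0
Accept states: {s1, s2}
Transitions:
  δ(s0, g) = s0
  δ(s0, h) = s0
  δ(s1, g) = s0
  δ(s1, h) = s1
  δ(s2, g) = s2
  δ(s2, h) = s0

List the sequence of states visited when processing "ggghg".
read 'g': s0 → s0
  read 'g': s0 → s0
  read 'g': s0 → s0
  read 'h': s0 → s0
  read 'g': s0 → s0
s0 -> s0 -> s0 -> s0 -> s0 -> s0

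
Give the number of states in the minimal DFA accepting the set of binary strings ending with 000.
By Myhill–Nerode, count the distinguishable equivalence classes: 4 classes — one per longest suffix of the input that is a prefix of '000' (lengths 0 through 3); only the length-3 class is accepting.
4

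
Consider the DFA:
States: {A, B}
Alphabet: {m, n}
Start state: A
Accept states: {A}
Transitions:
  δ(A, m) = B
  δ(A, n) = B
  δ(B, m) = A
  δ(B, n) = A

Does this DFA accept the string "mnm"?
Processing string "mnm":
  A --m--> B
  B --n--> A
  A --m--> B
Final state: B
Accept states: {A}
No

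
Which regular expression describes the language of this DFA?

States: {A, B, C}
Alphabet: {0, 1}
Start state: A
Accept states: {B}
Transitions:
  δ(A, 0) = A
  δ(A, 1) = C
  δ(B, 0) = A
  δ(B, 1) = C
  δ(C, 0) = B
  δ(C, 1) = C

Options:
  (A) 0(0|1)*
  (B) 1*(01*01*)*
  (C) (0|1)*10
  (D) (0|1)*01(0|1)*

Check each option against the DFA on short strings; one disagreement eliminates an option:
  (A) 0(0|1)*: on '0' the DFA goes A → A and rejects (A ∉ Accept), but the regex matches it → eliminate
  (B) 1*(01*01*)*: on ε the DFA stays in A and rejects (A ∉ Accept), but the regex matches it → eliminate
  (C) (0|1)*10: agrees with the DFA on every string of length ≤ 6
  (D) (0|1)*01(0|1)*: on '01' the DFA goes A → A → C and rejects (C ∉ Accept), but the regex matches it → eliminate
Only (C) is consistent with the DFA.
(C) (0|1)*10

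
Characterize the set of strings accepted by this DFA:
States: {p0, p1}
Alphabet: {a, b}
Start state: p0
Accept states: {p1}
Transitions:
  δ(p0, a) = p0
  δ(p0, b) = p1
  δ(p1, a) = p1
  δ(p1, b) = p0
Testing a few strings:
  'b' → accept
  'abb' → reject
  'a' → reject
  'bb' → reject
State roles: p0=even number of b's so far; p1=odd number of b's so far
All strings over {a,b} with an odd number of b's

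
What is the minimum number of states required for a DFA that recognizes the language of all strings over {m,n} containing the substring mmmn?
By Myhill–Nerode, count the distinguishable equivalence classes: 5 classes — one per longest suffix of the input that is a prefix of 'mmmn' (lengths 0 through 3), plus an absorbing 'already seen mmmn' class.
5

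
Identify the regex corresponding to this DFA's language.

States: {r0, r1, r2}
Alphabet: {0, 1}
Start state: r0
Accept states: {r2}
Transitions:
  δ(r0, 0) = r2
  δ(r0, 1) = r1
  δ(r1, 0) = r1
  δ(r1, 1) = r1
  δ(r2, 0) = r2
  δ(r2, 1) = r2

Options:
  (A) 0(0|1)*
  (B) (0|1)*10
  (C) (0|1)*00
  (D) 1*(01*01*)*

Check each option against the DFA on short strings; one disagreement eliminates an option:
  (A) 0(0|1)*: agrees with the DFA on every string of length ≤ 6
  (B) (0|1)*10: on '0' the DFA goes r0 → r2 and accepts (r2 ∈ Accept), but the regex does not match it → eliminate
  (C) (0|1)*00: on '0' the DFA goes r0 → r2 and accepts (r2 ∈ Accept), but the regex does not match it → eliminate
  (D) 1*(01*01*)*: on ε the DFA stays in r0 and rejects (r0 ∉ Accept), but the regex matches it → eliminate
Only (A) is consistent with the DFA.
(A) 0(0|1)*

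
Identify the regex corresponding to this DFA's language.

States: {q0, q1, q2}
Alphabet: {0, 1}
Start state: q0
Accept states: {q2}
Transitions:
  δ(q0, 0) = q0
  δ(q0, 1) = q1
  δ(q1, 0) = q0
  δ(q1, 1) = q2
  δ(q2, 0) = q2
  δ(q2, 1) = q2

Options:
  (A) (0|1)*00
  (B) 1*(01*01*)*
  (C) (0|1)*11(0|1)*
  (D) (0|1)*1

Check each option against the DFA on short strings; one disagreement eliminates an option:
  (A) (0|1)*00: on '00' the DFA goes q0 → q0 → q0 and rejects (q0 ∉ Accept), but the regex matches it → eliminate
  (B) 1*(01*01*)*: on ε the DFA stays in q0 and rejects (q0 ∉ Accept), but the regex matches it → eliminate
  (C) (0|1)*11(0|1)*: agrees with the DFA on every string of length ≤ 6
  (D) (0|1)*1: on '1' the DFA goes q0 → q1 and rejects (q1 ∉ Accept), but the regex matches it → eliminate
Only (C) is consistent with the DFA.
(C) (0|1)*11(0|1)*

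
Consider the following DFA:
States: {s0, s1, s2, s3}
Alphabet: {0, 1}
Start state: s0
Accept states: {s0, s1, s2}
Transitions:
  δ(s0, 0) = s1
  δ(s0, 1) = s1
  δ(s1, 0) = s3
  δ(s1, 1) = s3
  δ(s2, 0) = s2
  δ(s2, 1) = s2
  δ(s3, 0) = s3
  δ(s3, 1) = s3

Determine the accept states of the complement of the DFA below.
Complement accept states = All states \ Original accept states
= {s0, s1, s2, s3} \ {s0, s1, s2}
{s3}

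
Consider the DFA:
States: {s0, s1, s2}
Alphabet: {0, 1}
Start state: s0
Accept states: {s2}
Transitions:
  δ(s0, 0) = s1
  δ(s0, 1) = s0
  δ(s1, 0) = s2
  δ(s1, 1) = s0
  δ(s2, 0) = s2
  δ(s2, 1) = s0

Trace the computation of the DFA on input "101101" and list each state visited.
read '1': s0 → s0
  read '0': s0 → s1
  read '1': s1 → s0
  read '1': s0 → s0
  read '0': s0 → s1
  read '1': s1 → s0
s0 -> s0 -> s1 -> s0 -> s0 -> s1 -> s0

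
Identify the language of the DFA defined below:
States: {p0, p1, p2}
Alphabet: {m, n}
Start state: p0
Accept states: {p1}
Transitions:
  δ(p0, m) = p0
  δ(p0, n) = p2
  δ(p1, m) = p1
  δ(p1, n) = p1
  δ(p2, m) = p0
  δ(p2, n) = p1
Testing a few strings:
  'nn' → accept
  'mm' → reject
  'nnn' → accept
  'mmm' → reject
State roles: p0=no progress toward nn; p1=substring nn seen; p2=one trailing n
All strings over {m,n} containing the substring nn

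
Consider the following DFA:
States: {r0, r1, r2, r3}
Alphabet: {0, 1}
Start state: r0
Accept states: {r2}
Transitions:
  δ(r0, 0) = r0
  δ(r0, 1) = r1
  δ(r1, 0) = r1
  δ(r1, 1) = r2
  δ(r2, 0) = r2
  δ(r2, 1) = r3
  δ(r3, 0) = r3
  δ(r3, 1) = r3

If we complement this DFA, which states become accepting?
Complement accept states = All states \ Original accept states
= {r0, r1, r2, r3} \ {r2}
{r0, r1, r3}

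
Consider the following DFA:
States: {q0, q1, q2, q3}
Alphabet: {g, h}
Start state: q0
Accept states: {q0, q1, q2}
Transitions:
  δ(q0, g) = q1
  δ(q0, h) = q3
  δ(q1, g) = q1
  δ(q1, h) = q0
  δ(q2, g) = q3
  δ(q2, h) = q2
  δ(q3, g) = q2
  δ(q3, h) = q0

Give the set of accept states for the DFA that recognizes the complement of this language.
Complement accept states = All states \ Original accept states
= {q0, q1, q2, q3} \ {q0, q1, q2}
{q3}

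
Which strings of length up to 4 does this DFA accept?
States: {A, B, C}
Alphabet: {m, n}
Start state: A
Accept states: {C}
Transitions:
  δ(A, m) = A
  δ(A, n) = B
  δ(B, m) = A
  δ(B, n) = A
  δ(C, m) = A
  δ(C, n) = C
None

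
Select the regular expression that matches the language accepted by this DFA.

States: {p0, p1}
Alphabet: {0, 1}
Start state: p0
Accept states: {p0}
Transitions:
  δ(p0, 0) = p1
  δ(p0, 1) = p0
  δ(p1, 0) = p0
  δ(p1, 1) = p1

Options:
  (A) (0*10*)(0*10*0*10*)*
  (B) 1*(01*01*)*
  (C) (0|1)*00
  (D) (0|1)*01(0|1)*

Check each option against the DFA on short strings; one disagreement eliminates an option:
  (A) (0*10*)(0*10*0*10*)*: on ε the DFA stays in p0 and accepts (p0 ∈ Accept), but the regex does not match it → eliminate
  (B) 1*(01*01*)*: agrees with the DFA on every string of length ≤ 6
  (C) (0|1)*00: on ε the DFA stays in p0 and accepts (p0 ∈ Accept), but the regex does not match it → eliminate
  (D) (0|1)*01(0|1)*: on ε the DFA stays in p0 and accepts (p0 ∈ Accept), but the regex does not match it → eliminate
Only (B) is consistent with the DFA.
(B) 1*(01*01*)*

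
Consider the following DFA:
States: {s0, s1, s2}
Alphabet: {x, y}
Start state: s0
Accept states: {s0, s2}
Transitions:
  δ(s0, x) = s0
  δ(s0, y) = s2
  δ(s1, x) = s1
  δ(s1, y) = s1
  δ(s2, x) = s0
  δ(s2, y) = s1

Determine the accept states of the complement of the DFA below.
Complement accept states = All states \ Original accept states
= {s0, s1, s2} \ {s0, s2}
{s1}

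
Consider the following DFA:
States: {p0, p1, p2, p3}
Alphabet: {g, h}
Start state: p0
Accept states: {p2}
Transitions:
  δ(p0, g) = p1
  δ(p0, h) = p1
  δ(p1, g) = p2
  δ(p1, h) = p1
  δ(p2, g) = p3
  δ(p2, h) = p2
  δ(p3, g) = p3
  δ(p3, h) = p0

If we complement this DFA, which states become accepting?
Complement accept states = All states \ Original accept states
= {p0, p1, p2, p3} \ {p2}
{p0, p1, p3}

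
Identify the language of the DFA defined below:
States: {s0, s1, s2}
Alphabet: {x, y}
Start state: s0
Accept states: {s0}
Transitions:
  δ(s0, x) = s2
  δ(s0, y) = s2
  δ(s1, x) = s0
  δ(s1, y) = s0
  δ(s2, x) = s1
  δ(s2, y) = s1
Testing a few strings:
  'y' → reject
  'xyy' → accept
  'yxx' → accept
  'xxxy' → reject
State roles: s0=length ≡ 0 (mod 3); s1=length ≡ 2 (mod 3); s2=length ≡ 1 (mod 3)
All strings over {x,y} whose length is a multiple of 3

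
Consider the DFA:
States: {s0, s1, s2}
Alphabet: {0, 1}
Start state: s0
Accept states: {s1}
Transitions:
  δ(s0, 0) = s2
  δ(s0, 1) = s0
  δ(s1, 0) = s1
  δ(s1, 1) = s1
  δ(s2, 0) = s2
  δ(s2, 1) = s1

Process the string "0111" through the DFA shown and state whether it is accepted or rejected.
Processing string "0111":
  s0 --0--> s2
  s2 --1--> s1
  s1 --1--> s1
  s1 --1--> s1
Final state: s1
Accept states: {s1}
Yes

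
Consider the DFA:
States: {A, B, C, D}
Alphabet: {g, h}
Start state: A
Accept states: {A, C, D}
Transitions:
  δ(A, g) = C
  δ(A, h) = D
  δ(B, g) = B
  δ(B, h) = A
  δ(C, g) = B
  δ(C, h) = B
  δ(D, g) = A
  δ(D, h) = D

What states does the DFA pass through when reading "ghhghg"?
read 'g': A → C
  read 'h': C → B
  read 'h': B → A
  read 'g': A → C
  read 'h': C → B
  read 'g': B → B
A -> C -> B -> A -> C -> B -> B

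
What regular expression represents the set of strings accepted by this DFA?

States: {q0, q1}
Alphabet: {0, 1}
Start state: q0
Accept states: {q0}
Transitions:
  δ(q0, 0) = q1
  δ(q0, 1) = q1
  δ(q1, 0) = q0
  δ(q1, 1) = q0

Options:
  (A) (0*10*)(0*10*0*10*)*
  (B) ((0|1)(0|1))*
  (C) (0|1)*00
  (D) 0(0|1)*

Check each option against the DFA on short strings; one disagreement eliminates an option:
  (A) (0*10*)(0*10*0*10*)*: on ε the DFA stays in q0 and accepts (q0 ∈ Accept), but the regex does not match it → eliminate
  (B) ((0|1)(0|1))*: agrees with the DFA on every string of length ≤ 6
  (C) (0|1)*00: on ε the DFA stays in q0 and accepts (q0 ∈ Accept), but the regex does not match it → eliminate
  (D) 0(0|1)*: on ε the DFA stays in q0 and accepts (q0 ∈ Accept), but the regex does not match it → eliminate
Only (B) is consistent with the DFA.
(B) ((0|1)(0|1))*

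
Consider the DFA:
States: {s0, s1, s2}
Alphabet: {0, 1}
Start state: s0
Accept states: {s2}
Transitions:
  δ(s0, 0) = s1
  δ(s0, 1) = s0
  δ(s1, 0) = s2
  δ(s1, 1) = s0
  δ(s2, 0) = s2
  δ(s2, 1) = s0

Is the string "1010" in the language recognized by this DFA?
Processing string "1010":
  s0 --1--> s0
  s0 --0--> s1
  s1 --1--> s0
  s0 --0--> s1
Final state: s1
Accept states: {s2}
No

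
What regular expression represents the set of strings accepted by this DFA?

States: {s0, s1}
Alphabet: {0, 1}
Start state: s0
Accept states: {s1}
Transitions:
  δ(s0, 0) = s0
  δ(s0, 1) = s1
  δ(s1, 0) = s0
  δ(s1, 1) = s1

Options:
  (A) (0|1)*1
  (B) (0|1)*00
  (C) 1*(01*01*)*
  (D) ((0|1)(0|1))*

Check each option against the DFA on short strings; one disagreement eliminates an option:
  (A) (0|1)*1: agrees with the DFA on every string of length ≤ 6
  (B) (0|1)*00: on '1' the DFA goes s0 → s1 and accepts (s1 ∈ Accept), but the regex does not match it → eliminate
  (C) 1*(01*01*)*: on ε the DFA stays in s0 and rejects (s0 ∉ Accept), but the regex matches it → eliminate
  (D) ((0|1)(0|1))*: on ε the DFA stays in s0 and rejects (s0 ∉ Accept), but the regex matches it → eliminate
Only (A) is consistent with the DFA.
(A) (0|1)*1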